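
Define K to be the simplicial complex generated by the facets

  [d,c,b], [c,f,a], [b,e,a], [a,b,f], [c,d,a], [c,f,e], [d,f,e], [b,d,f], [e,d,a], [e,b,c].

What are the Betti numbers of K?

We work with the vertex ordering a < b < c < d < e < f. The simplices of K, each written with vertices in increasing order, are:

  0-simplices (6): a, b, c, d, e, f
  1-simplices (15): ab, ac, ad, ae, af, bc, bd, be, bf, cd, ce, cf, de, df, ef
  2-simplices (10): abe, abf, acd, acf, ade, bcd, bce, bdf, cef, def

so the chain groups are C_0 ≅ Z^6, C_1 ≅ Z^15, C_2 ≅ Z^10.

Boundary ∂_1: C_1 → C_0 maps an edge to its endpoints' difference, ∂[p,q] = q − p. For instance
  ∂ce = e − c.
The resulting 6×15 matrix has rank 5, and its Smith normal form has invariant factors (1,1,1,1,1).

Boundary ∂_2: C_2 → C_1 acts by ∂[p,q,r] = [q,r] − [p,r] + [p,q]. For instance
  ∂abf = bf − af + ab,
  ∂bce = ce − be + bc.
The resulting 15×10 matrix has rank 10, and its Smith normal form has invariant factors (1,1,1,1,1,1,1,1,1,2).

Computing H_k = (kernel of ∂_k) / (image of ∂_{k+1}):

  H_0: rank C_0 − rank ∂_1 = 6 − 5 = 1, and the invariant factors of ∂_1 are all 1, so H_0 ≅ Z.
  H_1: rank ker ∂_1 − rank ∂_2 = (15 − 5) − 10 = 0, and ∂_2 has invariant factor 2 > 1, so H_1 ≅ Z/2Z.
  H_2: rank ker ∂_2 − rank ∂_3 = (10 − 10) − 0 = 0, and there is no ∂_3, so H_2 ≅ 0.

(K is a triangulation of the real projective plane RP^2.)

Hence the Betti numbers are b_0 = 1, b_1 = 0, b_2 = 0.

b_0 = 1, b_1 = 0, b_2 = 0.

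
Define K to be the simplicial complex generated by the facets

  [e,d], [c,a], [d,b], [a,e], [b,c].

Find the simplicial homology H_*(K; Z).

H_0 ≅ Z,  H_1 ≅ Z.

Take the total order a < b < c < d < e on the vertex set. Then K (dimension 1) consists of the simplices:

  0-simplices (5): a, b, c, d, e
  1-simplices (5): ac, ae, bc, bd, de

Hence C_0 ≅ Z^5, C_1 ≅ Z^5.

∂_1: C_1 → C_0 maps an edge to its endpoints' difference, ∂[p,q] = q − p.
The 5×5 boundary matrix has rank 4 and Smith normal form diag(1,1,1,1).

Now H_k = ker ∂_k / im ∂_{k+1}, so:

  H_0: rank C_0 − rank ∂_1 = 5 − 4 = 1, and the invariant factors of ∂_1 are all 1, so H_0 = Z.
  H_1: rank ker ∂_1 − rank ∂_2 = (5 − 4) − 0 = 1, and there is no ∂_2, so H_1 = Z.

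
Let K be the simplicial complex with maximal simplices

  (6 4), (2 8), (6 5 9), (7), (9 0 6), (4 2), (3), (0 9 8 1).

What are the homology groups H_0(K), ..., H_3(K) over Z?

H_0 = Z^3,  H_1 = Z,  H_2 = 0,  H_3 = 0.

K has 10 vertices, 13 edges, 6 triangles, 1 3-simplex.
rank ∂_0 = 0, rank ∂_1 = 7 ⇒ b_0 = 10 − 0 − 7 = 3; all invariant factors of ∂_1 are 1 so no torsion. So H_0 ≅ Z^3.
rank ∂_1 = 7, rank ∂_2 = 5 ⇒ b_1 = 13 − 7 − 5 = 1; all invariant factors of ∂_2 are 1 so no torsion. So H_1 ≅ Z.
rank ∂_2 = 5, rank ∂_3 = 1 ⇒ b_2 = 6 − 5 − 1 = 0; all invariant factors of ∂_3 are 1 so no torsion. So H_2 ≅ 0.
rank ∂_3 = 1, rank ∂_4 = 0 ⇒ b_3 = 1 − 1 − 0 = 0. So H_3 ≅ 0.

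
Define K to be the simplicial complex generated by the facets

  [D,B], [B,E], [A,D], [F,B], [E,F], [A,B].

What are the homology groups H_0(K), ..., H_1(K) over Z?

H_0 = Z,  H_1 = Z^2.

Fix the vertex order A < B < D < E < F and write every simplex with vertices in increasing order. Then dim K = 1 and the simplices of K are:

  0-simplices (5): A, B, D, E, F
  1-simplices (6): AB, AD, BD, BE, BF, EF

Hence C_0 ≅ Z^5, C_1 ≅ Z^6.

The boundary map ∂_1: C_1 → C_0 sends each edge [p,q] (with p < q) to q − p. For instance
  ∂BD = D − B.
The 5×6 boundary matrix has rank 4 and Smith normal form diag(1,1,1,1).

Computing H_k = (kernel of ∂_k) / (image of ∂_{k+1}):

  H_0: rank C_0 − rank ∂_1 = 5 − 4 = 1, and the invariant factors of ∂_1 are all 1, so H_0 = Z.
  H_1: rank ker ∂_1 − rank ∂_2 = (6 − 4) − 0 = 2, and there is no ∂_2, so H_1 = Z^2.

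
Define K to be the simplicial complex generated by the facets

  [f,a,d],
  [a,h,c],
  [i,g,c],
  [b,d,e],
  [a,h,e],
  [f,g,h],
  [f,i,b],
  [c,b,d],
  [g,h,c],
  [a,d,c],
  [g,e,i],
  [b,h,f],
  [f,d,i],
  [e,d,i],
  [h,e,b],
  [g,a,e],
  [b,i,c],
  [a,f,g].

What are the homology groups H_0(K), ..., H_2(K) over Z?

H_0 = Z,  H_1 = Z ⊕ Z_2,  H_2 = 0.

We work with the vertex ordering a < b < c < d < e < f < g < h < i. The simplices of K, each written with vertices in increasing order, are:

  0-simplices (9): a, b, c, d, e, f, g, h, i
  1-simplices (27): ac, ad, ae, af, ag, ah, bc, bd, be, bf, bh, bi, cd, cg, ch, ci, de, df, di, eg, eh, ei, fg, fh, fi, gh, gi
  2-simplices (18): acd, ach, adf, aeg, aeh, afg, bcd, bci, bde, beh, bfh, bfi, cgh, cgi, dei, dfi, egi, fgh

giving chain groups C_0 ≅ Z^9, C_1 ≅ Z^27, C_2 ≅ Z^18.

Boundary ∂_1: C_1 → C_0 is given by ∂[p,q] = [q] − [p].
The resulting 9×27 matrix has rank 8, and its Smith normal form has invariant factors (1,1,1,1,1,1,1,1).

∂_2: C_2 → C_1 sends each 2-simplex [p,q,r] to [q,r] − [p,r] + [p,q]. For instance
  ∂bfi = fi − bi + bf,
  ∂dei = ei − di + de.
As a 27×18 matrix over Z this has rank 18, with invariant factors (1,1,1,1,1,1,1,1,1,1,1,1,1,1,1,1,1,2).

Computing H_k = (kernel of ∂_k) / (image of ∂_{k+1}):

  H_0: rank C_0 − rank ∂_1 = 9 − 8 = 1, and the invariant factors of ∂_1 are all 1, so H_0 = Z.
  H_1: rank ker ∂_1 − rank ∂_2 = (27 − 8) − 18 = 1, and ∂_2 has invariant factor 2 > 1, so H_1 = Z ⊕ Z_2.
  H_2: rank ker ∂_2 − rank ∂_3 = (18 − 18) − 0 = 0, and there is no ∂_3, so H_2 = 0.

(K is a triangulation of the Klein bottle.)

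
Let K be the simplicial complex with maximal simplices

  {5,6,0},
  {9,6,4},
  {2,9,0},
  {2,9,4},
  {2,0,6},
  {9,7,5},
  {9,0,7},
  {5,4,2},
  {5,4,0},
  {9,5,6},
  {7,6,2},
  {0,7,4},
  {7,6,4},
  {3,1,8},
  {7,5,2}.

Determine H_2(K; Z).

H_2 ≅ Z.

Fix the vertex order 0 < 1 < 2 < 3 < 4 < 5 < 6 < 7 < 8 < 9 and write every simplex with vertices in increasing order. Then dim K = 2 and the simplices of K are:

  0-simplices (10): [0], [1], [2], [3], [4], [5], [6], [7], [8], [9]
  1-simplices (24): (24 of them)
  2-simplices (15): [0,2,6], [0,2,9], [0,4,5], [0,4,7], [0,5,6], [0,7,9], [1,3,8], [2,4,5], [2,4,9], [2,5,7], [2,6,7], [4,6,7], [4,6,9], [5,6,9], [5,7,9]

Hence C_0 ≅ Z^10, C_1 ≅ Z^24, C_2 ≅ Z^15.

∂_1: C_1 → C_0 maps an edge to its endpoints' difference, ∂[p,q] = q − p.
As a 10×24 matrix over Z this has rank 8, with invariant factors (1,1,1,1,1,1,1,1).

Boundary ∂_2: C_2 → C_1 maps a triangle to the signed sum of its edges. For instance
  ∂[5,6,9] = [6,9] − [5,9] + [5,6],
  ∂[0,2,6] = [2,6] − [0,6] + [0,2].
This gives a 24×15 integer matrix of rank 14; reducing to Smith normal form yields diagonal entries (1,1,1,1,1,1,1,1,1,1,1,1,1,1).

Reading off H_k = ker ∂_k / im ∂_{k+1}:

  H_2: rank ker ∂_2 − rank ∂_3 = (15 − 14) − 0 = 1, and there is no ∂_3, so H_2 = Z.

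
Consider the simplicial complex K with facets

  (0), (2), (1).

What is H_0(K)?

H_0 = Z^3.

K has 3 vertices.
rank ∂_0 = 0, rank ∂_1 = 0 ⇒ b_0 = 3 − 0 − 0 = 3. So H_0 ≅ Z^3.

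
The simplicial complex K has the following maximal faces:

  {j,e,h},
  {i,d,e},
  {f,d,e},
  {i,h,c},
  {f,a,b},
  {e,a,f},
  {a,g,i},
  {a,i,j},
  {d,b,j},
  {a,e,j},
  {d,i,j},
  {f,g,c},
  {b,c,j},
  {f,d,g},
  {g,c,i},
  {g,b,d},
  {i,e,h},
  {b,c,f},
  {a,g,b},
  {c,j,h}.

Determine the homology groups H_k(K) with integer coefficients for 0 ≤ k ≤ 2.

Take the total order a < b < c < d < e < f < g < h < i < j on the vertex set. Then K (dimension 2) consists of the simplices:

  0-simplices (10): a, b, c, d, e, f, g, h, i, j
  1-simplices (30): ab, ae, af, ag, ai, aj, bc, bd, bf, bg, bj, cf, cg, ch, ci, cj, de, df, dg, di, dj, ef, eh, ei, ej, fg, gi, hi, hj, ij
  2-simplices (20): abf, abg, aef, aej, agi, aij, bcf, bcj, bdg, bdj, cfg, cgi, chi, chj, def, dei, dfg, dij, ehi, ehj

so the chain groups are C_0 ≅ Z^10, C_1 ≅ Z^30, C_2 ≅ Z^20.

∂_1: C_1 → C_0 maps an edge to its endpoints' difference, ∂[p,q] = q − p.
As a 10×30 matrix over Z this has rank 9, with invariant factors (1,1,1,1,1,1,1,1,1).

∂_2: C_2 → C_1 maps a triangle to the signed sum of its edges. For instance
  ∂bcf = cf − bf + bc,
  ∂bcj = cj − bj + bc.
As a 30×20 matrix over Z this has rank 20, with invariant factors (1,1,1,1,1,1,1,1,1,1,1,1,1,1,1,1,1,1,1,2).

Now H_k = ker ∂_k / im ∂_{k+1}, so:

  H_0: rank C_0 − rank ∂_1 = 10 − 9 = 1, and the invariant factors of ∂_1 are all 1, so H_0 ≅ Z.
  H_1: rank ker ∂_1 − rank ∂_2 = (30 − 9) − 20 = 1, and ∂_2 has invariant factor 2 > 1, so H_1 ≅ Z ⊕ Z_2.
  H_2: rank ker ∂_2 − rank ∂_3 = (20 − 20) − 0 = 0, and there is no ∂_3, so H_2 ≅ 0.

As a check, the Euler characteristic is 10 − 30 + 20 = 0, which agrees with 1 − 1 + 0 = 0.

H_0 = Z,  H_1 = Z ⊕ Z_2,  H_2 = 0.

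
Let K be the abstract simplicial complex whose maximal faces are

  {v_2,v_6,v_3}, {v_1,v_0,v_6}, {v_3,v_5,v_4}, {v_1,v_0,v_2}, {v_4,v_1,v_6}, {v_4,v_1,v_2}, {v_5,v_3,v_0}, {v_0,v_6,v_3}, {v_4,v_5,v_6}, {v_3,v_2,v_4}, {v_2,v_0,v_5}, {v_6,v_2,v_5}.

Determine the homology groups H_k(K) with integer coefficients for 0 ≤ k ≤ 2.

Order the vertices as v_0 < v_1 < v_2 < v_3 < v_4 < v_5 < v_6. Listing each simplex with vertices in this order, K has dimension 2 with simplices:

  0-simplices (7): [v_0], [v_1], [v_2], [v_3], [v_4], [v_5], [v_6]
  1-simplices (18): (18 of them)
  2-simplices (12): (12 of them)

giving chain groups C_0 ≅ Z^7, C_1 ≅ Z^18, C_2 ≅ Z^12.

Boundary ∂_1: C_1 → C_0 maps an edge to its endpoints' difference, ∂[p,q] = q − p.
The 7×18 boundary matrix has rank 6 and Smith normal form diag(1,1,1,1,1,1).

The boundary map ∂_2: C_2 → C_1 maps a triangle to the signed sum of its edges. For instance
  ∂[v_0,v_1,v_2] = [v_1,v_2] − [v_0,v_2] + [v_0,v_1],
  ∂[v_2,v_3,v_6] = [v_3,v_6] − [v_2,v_6] + [v_2,v_3].
The resulting 18×12 matrix has rank 12, and its Smith normal form has invariant factors (1,1,1,1,1,1,1,1,1,1,1,2).

Now H_k = ker ∂_k / im ∂_{k+1}, so:

  H_0: rank C_0 − rank ∂_1 = 7 − 6 = 1, and the invariant factors of ∂_1 are all 1, so H_0 ≅ Z.
  H_1: rank ker ∂_1 − rank ∂_2 = (18 − 6) − 12 = 0, and ∂_2 has invariant factor 2 > 1, so H_1 ≅ Z/2.
  H_2: rank ker ∂_2 − rank ∂_3 = (12 − 12) − 0 = 0, and there is no ∂_3, so H_2 ≅ 0.

H_0 ≅ Z,  H_1 ≅ Z/2,  H_2 = 0.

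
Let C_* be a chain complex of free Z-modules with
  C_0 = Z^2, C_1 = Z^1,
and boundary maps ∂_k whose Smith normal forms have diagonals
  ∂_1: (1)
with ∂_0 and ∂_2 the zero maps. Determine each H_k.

H_0 = Z,  H_1 = 0.

H_0: b_0 = 2 − 0 − 1 = 1; torsion from ∂_1 factors > 1: none. So H_0 = Z.
H_1: b_1 = 1 − 1 − 0 = 0; torsion from ∂_2 factors > 1: none. So H_1 = 0.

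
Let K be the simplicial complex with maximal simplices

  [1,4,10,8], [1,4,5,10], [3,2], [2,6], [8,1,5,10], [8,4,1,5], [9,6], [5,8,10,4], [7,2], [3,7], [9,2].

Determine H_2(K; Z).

H_2 = 0.

K has 10 vertices, 16 edges, 10 triangles, 5 3-simplices.
rank ∂_2 = 6, rank ∂_3 = 4 ⇒ b_2 = 10 − 6 − 4 = 0; all invariant factors of ∂_3 are 1 so no torsion. So H_2 = 0.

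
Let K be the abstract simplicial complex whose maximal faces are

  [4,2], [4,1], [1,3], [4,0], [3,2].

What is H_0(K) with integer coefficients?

Fix the vertex order 0 < 1 < 2 < 3 < 4 and write every simplex with vertices in increasing order. Then dim K = 1 and the simplices of K are:

  0-simplices (5): [0], [1], [2], [3], [4]
  1-simplices (5): [0,4], [1,3], [1,4], [2,3], [2,4]

giving chain groups C_0 ≅ Z^5, C_1 ≅ Z^5.

The boundary map ∂_1: C_1 → C_0 maps an edge to its endpoints' difference, ∂[p,q] = q − p. For instance
  ∂[2,3] = [3] − [2].
As a 5×5 matrix over Z this has rank 4, with invariant factors (1,1,1,1).

Computing H_k = (kernel of ∂_k) / (image of ∂_{k+1}):

  H_0: rank C_0 − rank ∂_1 = 5 − 4 = 1, and the invariant factors of ∂_1 are all 1, so H_0 = Z.

H_0 ≅ Z.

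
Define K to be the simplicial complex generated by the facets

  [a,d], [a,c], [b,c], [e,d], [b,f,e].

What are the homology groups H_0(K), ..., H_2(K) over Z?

Fix the vertex order a < b < c < d < e < f and write every simplex with vertices in increasing order. Then dim K = 2 and the simplices of K are:

  0-simplices (6): a, b, c, d, e, f
  1-simplices (7): ac, ad, bc, be, bf, de, ef
  2-simplices (1): bef

so the chain groups are C_0 ≅ Z^6, C_1 ≅ Z^7, C_2 ≅ Z^1.

The boundary map ∂_1: C_1 → C_0 is given by ∂[p,q] = [q] − [p]. For instance
  ∂de = e − d.
The 6×7 boundary matrix has rank 5 and Smith normal form diag(1,1,1,1,1).

Boundary ∂_2: C_2 → C_1 acts by ∂[p,q,r] = [q,r] − [p,r] + [p,q]. For instance
  ∂bef = ef − bf + be.
As a 7×1 matrix over Z this has rank 1, with invariant factors (1).

From H_k ≅ ker(∂_k) / im(∂_{k+1}) we obtain:

  H_0: rank C_0 − rank ∂_1 = 6 − 5 = 1, and the invariant factors of ∂_1 are all 1, so H_0 = Z.
  H_1: rank ker ∂_1 − rank ∂_2 = (7 − 5) − 1 = 1, and the invariant factors of ∂_2 are all 1, so H_1 = Z.
  H_2: rank ker ∂_2 − rank ∂_3 = (1 − 1) − 0 = 0, and there is no ∂_3, so H_2 = 0.

As a check, the Euler characteristic is 6 − 7 + 1 = 0, which agrees with 1 − 1 + 0 = 0.

H_0 ≅ Z,  H_1 ≅ Z,  H_2 = 0.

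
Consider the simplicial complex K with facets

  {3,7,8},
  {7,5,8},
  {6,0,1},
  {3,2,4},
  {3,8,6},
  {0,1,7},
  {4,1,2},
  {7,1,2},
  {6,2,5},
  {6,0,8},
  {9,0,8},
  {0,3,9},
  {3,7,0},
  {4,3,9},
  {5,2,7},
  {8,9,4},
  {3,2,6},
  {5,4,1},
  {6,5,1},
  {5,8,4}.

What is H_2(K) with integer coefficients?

Take the total order 0 < 1 < 2 < 3 < 4 < 5 < 6 < 7 < 8 < 9 on the vertex set. Then K (dimension 2) consists of the simplices:

  0-simplices (10): [0], [1], [2], [3], [4], [5], [6], [7], [8], [9]
  1-simplices (30): (30 of them)
  2-simplices (20): (20 of them)

so the chain groups are C_0 ≅ Z^10, C_1 ≅ Z^30, C_2 ≅ Z^20.

∂_1: C_1 → C_0 is given by ∂[p,q] = [q] − [p].
As a 10×30 matrix over Z this has rank 9, with invariant factors (1,1,1,1,1,1,1,1,1).

∂_2: C_2 → C_1 sends each 2-simplex [p,q,r] to [q,r] − [p,r] + [p,q]. For instance
  ∂[3,4,9] = [4,9] − [3,9] + [3,4],
  ∂[0,3,7] = [3,7] − [0,7] + [0,3].
The resulting 30×20 matrix has rank 20, and its Smith normal form has invariant factors (1,1,1,1,1,1,1,1,1,1,1,1,1,1,1,1,1,1,1,2).

Reading off H_k = ker ∂_k / im ∂_{k+1}:

  H_2: rank ker ∂_2 − rank ∂_3 = (20 − 20) − 0 = 0, and there is no ∂_3, so H_2 = 0.

H_2 ≅ 0.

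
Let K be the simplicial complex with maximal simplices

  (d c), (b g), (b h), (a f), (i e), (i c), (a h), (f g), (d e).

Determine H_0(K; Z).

H_0 = Z^2.

Fix the vertex order a < b < c < d < e < f < g < h < i and write every simplex with vertices in increasing order. Then dim K = 1 and the simplices of K are:

  0-simplices (9): a, b, c, d, e, f, g, h, i
  1-simplices (9): af, ah, bg, bh, cd, ci, de, ei, fg

so the chain groups are C_0 ≅ Z^9, C_1 ≅ Z^9.

∂_1: C_1 → C_0 is given by ∂[p,q] = [q] − [p]. For instance
  ∂ei = i − e.
The resulting 9×9 matrix has rank 7, and its Smith normal form has invariant factors (1,1,1,1,1,1,1).

Reading off H_k = ker ∂_k / im ∂_{k+1}:

  H_0: rank C_0 − rank ∂_1 = 9 − 7 = 2, and the invariant factors of ∂_1 are all 1, so H_0 = Z^2.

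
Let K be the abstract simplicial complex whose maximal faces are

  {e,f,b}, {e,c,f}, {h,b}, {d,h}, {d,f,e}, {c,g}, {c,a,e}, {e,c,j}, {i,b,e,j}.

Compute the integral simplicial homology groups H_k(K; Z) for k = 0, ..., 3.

Order the vertices as a < b < c < d < e < f < g < h < i < j. Listing each simplex with vertices in this order, K has dimension 3 with simplices:

  0-simplices (10): a, b, c, d, e, f, g, h, i, j
  1-simplices (18): ac, ae, be, bf, bh, bi, bj, ce, cf, cg, cj, de, df, dh, ef, ei, ej, ij
  2-simplices (9): ace, bef, bei, bej, bij, cef, cej, def, eij
  3-simplices (1): beij

Hence C_0 ≅ Z^10, C_1 ≅ Z^18, C_2 ≅ Z^9, C_3 ≅ Z^1.

Boundary ∂_1: C_1 → C_0 maps an edge to its endpoints' difference, ∂[p,q] = q − p. For instance
  ∂bj = j − b.
This gives a 10×18 integer matrix of rank 9; reducing to Smith normal form yields diagonal entries (1,1,1,1,1,1,1,1,1).

Boundary ∂_2: C_2 → C_1 sends each 2-simplex [p,q,r] to [q,r] − [p,r] + [p,q]. For instance
  ∂cej = ej − cj + ce,
  ∂bej = ej − bj + be.
The resulting 18×9 matrix has rank 8, and its Smith normal form has invariant factors (1,1,1,1,1,1,1,1).

The boundary map ∂_3: C_3 → C_2 sends each 3-simplex σ to the alternating sum Σ_i (−1)^i (σ with its i-th vertex removed). For instance
  ∂beij = eij − bij + bej − bei.
The 9×1 boundary matrix has rank 1 and Smith normal form diag(1).

Now H_k = ker ∂_k / im ∂_{k+1}, so:

  H_0: rank C_0 − rank ∂_1 = 10 − 9 = 1, and the invariant factors of ∂_1 are all 1, so H_0 ≅ Z.
  H_1: rank ker ∂_1 − rank ∂_2 = (18 − 9) − 8 = 1, and the invariant factors of ∂_2 are all 1, so H_1 ≅ Z.
  H_2: rank ker ∂_2 − rank ∂_3 = (9 − 8) − 1 = 0, and the invariant factors of ∂_3 are all 1, so H_2 ≅ 0.
  H_3: rank ker ∂_3 − rank ∂_4 = (1 − 1) − 0 = 0, and there is no ∂_4, so H_3 ≅ 0.

H_0 ≅ Z,  H_1 ≅ Z,  H_2 = 0,  H_3 = 0.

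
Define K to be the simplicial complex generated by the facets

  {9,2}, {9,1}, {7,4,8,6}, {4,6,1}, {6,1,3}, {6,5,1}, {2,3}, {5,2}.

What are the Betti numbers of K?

Take the total order 1 < 2 < 3 < 4 < 5 < 6 < 7 < 8 < 9 on the vertex set. Then K (dimension 3) consists of the simplices:

  0-simplices (9): [1], [2], [3], [4], [5], [6], [7], [8], [9]
  1-simplices (16): [1,3], [1,4], [1,5], [1,6], [1,9], [2,3], [2,5], [2,9], [3,6], [4,6], [4,7], [4,8], [5,6], [6,7], [6,8], [7,8]
  2-simplices (7): [1,3,6], [1,4,6], [1,5,6], [4,6,7], [4,6,8], [4,7,8], [6,7,8]
  3-simplices (1): [4,6,7,8]

giving chain groups C_0 ≅ Z^9, C_1 ≅ Z^16, C_2 ≅ Z^7, C_3 ≅ Z^1.

∂_1: C_1 → C_0 maps an edge to its endpoints' difference, ∂[p,q] = q − p. For instance
  ∂[1,3] = [3] − [1].
As a 9×16 matrix over Z this has rank 8, with invariant factors (1,1,1,1,1,1,1,1).

∂_2: C_2 → C_1 sends each 2-simplex [p,q,r] to [q,r] − [p,r] + [p,q]. For instance
  ∂[1,5,6] = [5,6] − [1,6] + [1,5],
  ∂[1,4,6] = [4,6] − [1,6] + [1,4].
As a 16×7 matrix over Z this has rank 6, with invariant factors (1,1,1,1,1,1).

∂_3: C_3 → C_2 sends each 3-simplex σ to the alternating sum Σ_i (−1)^i (σ with its i-th vertex removed). For instance
  ∂[4,6,7,8] = [6,7,8] − [4,7,8] + [4,6,8] − [4,6,7].
The resulting 7×1 matrix has rank 1, and its Smith normal form has invariant factors (1).

Reading off H_k = ker ∂_k / im ∂_{k+1}:

  H_0: rank C_0 − rank ∂_1 = 9 − 8 = 1, and the invariant factors of ∂_1 are all 1, so H_0 = Z.
  H_1: rank ker ∂_1 − rank ∂_2 = (16 − 8) − 6 = 2, and the invariant factors of ∂_2 are all 1, so H_1 = Z^2.
  H_2: rank ker ∂_2 − rank ∂_3 = (7 − 6) − 1 = 0, and the invariant factors of ∂_3 are all 1, so H_2 = 0.
  H_3: rank ker ∂_3 − rank ∂_4 = (1 − 1) − 0 = 0, and there is no ∂_4, so H_3 = 0.

As a check, the Euler characteristic is 9 − 16 + 7 − 1 = -1, which agrees with 1 − 2 + 0 − 0 = -1.

Hence the Betti numbers are b_0 = 1, b_1 = 2, b_2 = 0, b_3 = 0.

b_0 = 1, b_1 = 2, b_2 = 0, b_3 = 0.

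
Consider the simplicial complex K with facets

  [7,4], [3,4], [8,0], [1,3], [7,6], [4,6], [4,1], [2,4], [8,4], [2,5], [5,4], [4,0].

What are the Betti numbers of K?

K has 9 vertices, 12 edges.
rank ∂_0 = 0, rank ∂_1 = 8 ⇒ b_0 = 9 − 0 − 8 = 1; all invariant factors of ∂_1 are 1 so no torsion. So H_0 ≅ Z.
rank ∂_1 = 8, rank ∂_2 = 0 ⇒ b_1 = 12 − 8 − 0 = 4. So H_1 ≅ Z^4.

b_0 = 1, b_1 = 4.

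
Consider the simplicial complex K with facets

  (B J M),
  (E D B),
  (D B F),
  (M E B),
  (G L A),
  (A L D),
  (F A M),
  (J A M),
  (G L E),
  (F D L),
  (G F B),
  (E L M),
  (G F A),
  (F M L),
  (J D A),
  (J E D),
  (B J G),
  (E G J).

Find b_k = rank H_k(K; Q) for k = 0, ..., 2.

We work with the vertex ordering A < B < D < E < F < G < J < L < M. The simplices of K, each written with vertices in increasing order, are:

  0-simplices (9): A, B, D, E, F, G, J, L, M
  1-simplices (27): AD, AF, AG, AJ, AL, AM, BD, BE, BF, BG, BJ, BM, DE, DF, DJ, DL, EG, EJ, EL, EM, FG, FL, FM, GJ, GL, JM, LM
  2-simplices (18): ADJ, ADL, AFG, AFM, AGL, AJM, BDE, BDF, BEM, BFG, BGJ, BJM, DEJ, DFL, EGJ, EGL, ELM, FLM

so the chain groups are C_0 ≅ Z^9, C_1 ≅ Z^27, C_2 ≅ Z^18.

Boundary ∂_1: C_1 → C_0 sends each edge [p,q] (with p < q) to q − p. For instance
  ∂DE = E − D.
The resulting 9×27 matrix has rank 8, and its Smith normal form has invariant factors (1,1,1,1,1,1,1,1).

∂_2: C_2 → C_1 acts by ∂[p,q,r] = [q,r] − [p,r] + [p,q]. For instance
  ∂AGL = GL − AL + AG,
  ∂ADL = DL − AL + AD.
This gives a 27×18 integer matrix of rank 18; reducing to Smith normal form yields diagonal entries (1,1,1,1,1,1,1,1,1,1,1,1,1,1,1,1,1,2).

Computing H_k = (kernel of ∂_k) / (image of ∂_{k+1}):

  H_0: rank C_0 − rank ∂_1 = 9 − 8 = 1, and the invariant factors of ∂_1 are all 1, so H_0 ≅ Z.
  H_1: rank ker ∂_1 − rank ∂_2 = (27 − 8) − 18 = 1, and ∂_2 has invariant factor 2 > 1, so H_1 ≅ Z ⊕ Z_2.
  H_2: rank ker ∂_2 − rank ∂_3 = (18 − 18) − 0 = 0, and there is no ∂_3, so H_2 ≅ 0.

As a check, the Euler characteristic is 9 − 27 + 18 = 0, which agrees with 1 − 1 + 0 = 0.

Hence the Betti numbers are b_0 = 1, b_1 = 1, b_2 = 0.

b_0 = 1, b_1 = 1, b_2 = 0.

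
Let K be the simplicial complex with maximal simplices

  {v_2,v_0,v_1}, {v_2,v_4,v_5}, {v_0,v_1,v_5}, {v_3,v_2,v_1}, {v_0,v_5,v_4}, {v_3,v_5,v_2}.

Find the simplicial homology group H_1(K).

We work with the vertex ordering v_0 < v_1 < v_2 < v_3 < v_4 < v_5. The simplices of K, each written with vertices in increasing order, are:

  0-simplices (6): [v_0], [v_1], [v_2], [v_3], [v_4], [v_5]
  1-simplices (12): [v_0,v_1], [v_0,v_2], [v_0,v_4], [v_0,v_5], [v_1,v_2], [v_1,v_3], [v_1,v_5], [v_2,v_3], [v_2,v_4], [v_2,v_5], [v_3,v_5], [v_4,v_5]
  2-simplices (6): [v_0,v_1,v_2], [v_0,v_1,v_5], [v_0,v_4,v_5], [v_1,v_2,v_3], [v_2,v_3,v_5], [v_2,v_4,v_5]

giving chain groups C_0 ≅ Z^6, C_1 ≅ Z^12, C_2 ≅ Z^6.

The boundary map ∂_1: C_1 → C_0 sends each edge [p,q] (with p < q) to q − p. For instance
  ∂[v_0,v_5] = [v_5] − [v_0].
This gives a 6×12 integer matrix of rank 5; reducing to Smith normal form yields diagonal entries (1,1,1,1,1).

Boundary ∂_2: C_2 → C_1 sends each 2-simplex [p,q,r] to [q,r] − [p,r] + [p,q]. For instance
  ∂[v_0,v_1,v_2] = [v_1,v_2] − [v_0,v_2] + [v_0,v_1],
  ∂[v_2,v_3,v_5] = [v_3,v_5] − [v_2,v_5] + [v_2,v_3].
As a 12×6 matrix over Z this has rank 6, with invariant factors (1,1,1,1,1,1).

Computing H_k = (kernel of ∂_k) / (image of ∂_{k+1}):

  H_1: rank ker ∂_1 − rank ∂_2 = (12 − 5) − 6 = 1, and the invariant factors of ∂_2 are all 1, so H_1 ≅ Z.

H_1 ≅ Z.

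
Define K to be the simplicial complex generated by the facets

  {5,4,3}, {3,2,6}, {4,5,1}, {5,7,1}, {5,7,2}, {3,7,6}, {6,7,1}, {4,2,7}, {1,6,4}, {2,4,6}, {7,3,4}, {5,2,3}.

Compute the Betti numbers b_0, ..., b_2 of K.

We work with the vertex ordering 1 < 2 < 3 < 4 < 5 < 6 < 7. The simplices of K, each written with vertices in increasing order, are:

  0-simplices (7): [1], [2], [3], [4], [5], [6], [7]
  1-simplices (18): [1,4], [1,5], [1,6], [1,7], [2,3], [2,4], [2,5], [2,6], [2,7], [3,4], [3,5], [3,6], [3,7], [4,5], [4,6], [4,7], [5,7], [6,7]
  2-simplices (12): [1,4,5], [1,4,6], [1,5,7], [1,6,7], [2,3,5], [2,3,6], [2,4,6], [2,4,7], [2,5,7], [3,4,5], [3,4,7], [3,6,7]

Hence C_0 ≅ Z^7, C_1 ≅ Z^18, C_2 ≅ Z^12.

∂_1: C_1 → C_0 maps an edge to its endpoints' difference, ∂[p,q] = q − p. For instance
  ∂[1,4] = [4] − [1].
The resulting 7×18 matrix has rank 6, and its Smith normal form has invariant factors (1,1,1,1,1,1).

The boundary map ∂_2: C_2 → C_1 acts by ∂[p,q,r] = [q,r] − [p,r] + [p,q]. For instance
  ∂[3,4,7] = [4,7] − [3,7] + [3,4],
  ∂[2,5,7] = [5,7] − [2,7] + [2,5].
The resulting 18×12 matrix has rank 12, and its Smith normal form has invariant factors (1,1,1,1,1,1,1,1,1,1,1,2).

From H_k ≅ ker(∂_k) / im(∂_{k+1}) we obtain:

  H_0: rank C_0 − rank ∂_1 = 7 − 6 = 1, and the invariant factors of ∂_1 are all 1, so H_0 = Z.
  H_1: rank ker ∂_1 − rank ∂_2 = (18 − 6) − 12 = 0, and ∂_2 has invariant factor 2 > 1, so H_1 = Z/2.
  H_2: rank ker ∂_2 − rank ∂_3 = (12 − 12) − 0 = 0, and there is no ∂_3, so H_2 = 0.

(K is a triangulation of the real projective plane RP^2.)

Hence the Betti numbers are b_0 = 1, b_1 = 0, b_2 = 0.

b_0 = 1, b_1 = 0, b_2 = 0.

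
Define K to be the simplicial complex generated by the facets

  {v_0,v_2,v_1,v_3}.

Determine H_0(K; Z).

We work with the vertex ordering v_0 < v_1 < v_2 < v_3. The simplices of K, each written with vertices in increasing order, are:

  0-simplices (4): [v_0], [v_1], [v_2], [v_3]
  1-simplices (6): [v_0,v_1], [v_0,v_2], [v_0,v_3], [v_1,v_2], [v_1,v_3], [v_2,v_3]
  2-simplices (4): [v_0,v_1,v_2], [v_0,v_1,v_3], [v_0,v_2,v_3], [v_1,v_2,v_3]
  3-simplices (1): [v_0,v_1,v_2,v_3]

so the chain groups are C_0 ≅ Z^4, C_1 ≅ Z^6, C_2 ≅ Z^4, C_3 ≅ Z^1.

∂_1: C_1 → C_0 maps an edge to its endpoints' difference, ∂[p,q] = q − p. For instance
  ∂[v_0,v_1] = [v_1] − [v_0].
The resulting 4×6 matrix has rank 3, and its Smith normal form has invariant factors (1,1,1).

∂_2: C_2 → C_1 sends each 2-simplex [p,q,r] to [q,r] − [p,r] + [p,q]. For instance
  ∂[v_0,v_1,v_2] = [v_1,v_2] − [v_0,v_2] + [v_0,v_1],
  ∂[v_0,v_2,v_3] = [v_2,v_3] − [v_0,v_3] + [v_0,v_2].
The resulting 6×4 matrix has rank 3, and its Smith normal form has invariant factors (1,1,1).

Boundary ∂_3: C_3 → C_2 sends each 3-simplex σ to the alternating sum Σ_i (−1)^i (σ with its i-th vertex removed). For instance
  ∂[v_0,v_1,v_2,v_3] = [v_1,v_2,v_3] − [v_0,v_2,v_3] + [v_0,v_1,v_3] − [v_0,v_1,v_2].
As a 4×1 matrix over Z this has rank 1, with invariant factors (1).

From H_k ≅ ker(∂_k) / im(∂_{k+1}) we obtain:

  H_0: rank C_0 − rank ∂_1 = 4 − 3 = 1, and the invariant factors of ∂_1 are all 1, so H_0 ≅ Z.

(K is a triangulation of the 3-simplex.)

H_0 = Z.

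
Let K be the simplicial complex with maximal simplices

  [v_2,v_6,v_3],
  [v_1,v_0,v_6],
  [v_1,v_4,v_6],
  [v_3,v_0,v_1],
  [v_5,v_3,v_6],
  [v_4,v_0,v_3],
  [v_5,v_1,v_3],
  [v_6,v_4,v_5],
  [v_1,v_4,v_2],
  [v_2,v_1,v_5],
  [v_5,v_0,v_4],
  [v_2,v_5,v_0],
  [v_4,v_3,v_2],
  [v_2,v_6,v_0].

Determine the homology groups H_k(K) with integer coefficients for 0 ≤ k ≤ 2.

Take the total order v_0 < v_1 < v_2 < v_3 < v_4 < v_5 < v_6 on the vertex set. Then K (dimension 2) consists of the simplices:

  0-simplices (7): [v_0], [v_1], [v_2], [v_3], [v_4], [v_5], [v_6]
  1-simplices (21): (21 of them)
  2-simplices (14): (14 of them)

giving chain groups C_0 ≅ Z^7, C_1 ≅ Z^21, C_2 ≅ Z^14.

∂_1: C_1 → C_0 maps an edge to its endpoints' difference, ∂[p,q] = q − p. For instance
  ∂[v_3,v_6] = [v_6] − [v_3].
As a 7×21 matrix over Z this has rank 6, with invariant factors (1,1,1,1,1,1).

∂_2: C_2 → C_1 acts by ∂[p,q,r] = [q,r] − [p,r] + [p,q]. For instance
  ∂[v_2,v_3,v_4] = [v_3,v_4] − [v_2,v_4] + [v_2,v_3],
  ∂[v_0,v_2,v_5] = [v_2,v_5] − [v_0,v_5] + [v_0,v_2].
The resulting 21×14 matrix has rank 13, and its Smith normal form has invariant factors (1,1,1,1,1,1,1,1,1,1,1,1,1).

Computing H_k = (kernel of ∂_k) / (image of ∂_{k+1}):

  H_0: rank C_0 − rank ∂_1 = 7 − 6 = 1, and the invariant factors of ∂_1 are all 1, so H_0 = Z.
  H_1: rank ker ∂_1 − rank ∂_2 = (21 − 6) − 13 = 2, and the invariant factors of ∂_2 are all 1, so H_1 = Z^2.
  H_2: rank ker ∂_2 − rank ∂_3 = (14 − 13) − 0 = 1, and there is no ∂_3, so H_2 = Z.

As a check, the Euler characteristic is 7 − 21 + 14 = 0, which agrees with 1 − 2 + 1 = 0.

H_0 ≅ Z,  H_1 ≅ Z^2,  H_2 ≅ Z.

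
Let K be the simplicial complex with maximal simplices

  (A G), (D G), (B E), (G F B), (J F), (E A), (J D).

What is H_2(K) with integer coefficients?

H_2 ≅ 0.

Order the vertices as A < B < D < E < F < G < J. Listing each simplex with vertices in this order, K has dimension 2 with simplices:

  0-simplices (7): A, B, D, E, F, G, J
  1-simplices (9): AE, AG, BE, BF, BG, DG, DJ, FG, FJ
  2-simplices (1): BFG

Hence C_0 ≅ Z^7, C_1 ≅ Z^9, C_2 ≅ Z^1.

∂_1: C_1 → C_0 maps an edge to its endpoints' difference, ∂[p,q] = q − p. For instance
  ∂DG = G − D.
The resulting 7×9 matrix has rank 6, and its Smith normal form has invariant factors (1,1,1,1,1,1).

The boundary map ∂_2: C_2 → C_1 acts by ∂[p,q,r] = [q,r] − [p,r] + [p,q]. For instance
  ∂BFG = FG − BG + BF.
The resulting 9×1 matrix has rank 1, and its Smith normal form has invariant factors (1).

From H_k ≅ ker(∂_k) / im(∂_{k+1}) we obtain:

  H_2: rank ker ∂_2 − rank ∂_3 = (1 − 1) − 0 = 0, and there is no ∂_3, so H_2 ≅ 0.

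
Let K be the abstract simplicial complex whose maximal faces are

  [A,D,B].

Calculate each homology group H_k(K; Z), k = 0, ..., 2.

We work with the vertex ordering A < B < D. The simplices of K, each written with vertices in increasing order, are:

  0-simplices (3): A, B, D
  1-simplices (3): AB, AD, BD
  2-simplices (1): ABD

Hence C_0 ≅ Z^3, C_1 ≅ Z^3, C_2 ≅ Z^1.

Boundary ∂_1: C_1 → C_0 maps an edge to its endpoints' difference, ∂[p,q] = q − p. For instance
  ∂AD = D − A.
The resulting 3×3 matrix has rank 2, and its Smith normal form has invariant factors (1,1).

Boundary ∂_2: C_2 → C_1 maps a triangle to the signed sum of its edges. For instance
  ∂ABD = BD − AD + AB.
This gives a 3×1 integer matrix of rank 1; reducing to Smith normal form yields diagonal entries (1).

From H_k ≅ ker(∂_k) / im(∂_{k+1}) we obtain:

  H_0: rank C_0 − rank ∂_1 = 3 − 2 = 1, and the invariant factors of ∂_1 are all 1, so H_0 = Z.
  H_1: rank ker ∂_1 − rank ∂_2 = (3 − 2) − 1 = 0, and the invariant factors of ∂_2 are all 1, so H_1 = 0.
  H_2: rank ker ∂_2 − rank ∂_3 = (1 − 1) − 0 = 0, and there is no ∂_3, so H_2 = 0.

H_0 ≅ Z,  H_1 = 0,  H_2 = 0.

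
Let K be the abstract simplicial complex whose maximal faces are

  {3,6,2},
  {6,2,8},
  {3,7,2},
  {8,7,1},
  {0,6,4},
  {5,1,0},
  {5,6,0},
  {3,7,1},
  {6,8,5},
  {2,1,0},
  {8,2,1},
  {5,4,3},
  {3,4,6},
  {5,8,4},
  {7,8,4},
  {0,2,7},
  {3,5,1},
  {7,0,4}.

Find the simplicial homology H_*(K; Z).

Fix the vertex order 0 < 1 < 2 < 3 < 4 < 5 < 6 < 7 < 8 and write every simplex with vertices in increasing order. Then dim K = 2 and the simplices of K are:

  0-simplices (9): [0], [1], [2], [3], [4], [5], [6], [7], [8]
  1-simplices (27): (27 of them)
  2-simplices (18): [0,1,2], [0,1,5], [0,2,7], [0,4,6], [0,4,7], [0,5,6], [1,2,8], [1,3,5], [1,3,7], [1,7,8], [2,3,6], [2,3,7], [2,6,8], [3,4,5], [3,4,6], [4,5,8], [4,7,8], [5,6,8]

giving chain groups C_0 ≅ Z^9, C_1 ≅ Z^27, C_2 ≅ Z^18.

∂_1: C_1 → C_0 maps an edge to its endpoints' difference, ∂[p,q] = q − p. For instance
  ∂[0,6] = [6] − [0].
This gives a 9×27 integer matrix of rank 8; reducing to Smith normal form yields diagonal entries (1,1,1,1,1,1,1,1).

The boundary map ∂_2: C_2 → C_1 acts by ∂[p,q,r] = [q,r] − [p,r] + [p,q]. For instance
  ∂[0,4,7] = [4,7] − [0,7] + [0,4],
  ∂[4,7,8] = [7,8] − [4,8] + [4,7].
The resulting 27×18 matrix has rank 18, and its Smith normal form has invariant factors (1,1,1,1,1,1,1,1,1,1,1,1,1,1,1,1,1,2).

Now H_k = ker ∂_k / im ∂_{k+1}, so:

  H_0: rank C_0 − rank ∂_1 = 9 − 8 = 1, and the invariant factors of ∂_1 are all 1, so H_0 ≅ Z.
  H_1: rank ker ∂_1 − rank ∂_2 = (27 − 8) − 18 = 1, and ∂_2 has invariant factor 2 > 1, so H_1 ≅ Z ⊕ Z_2.
  H_2: rank ker ∂_2 − rank ∂_3 = (18 − 18) − 0 = 0, and there is no ∂_3, so H_2 ≅ 0.

As a check, the Euler characteristic is 9 − 27 + 18 = 0, which agrees with 1 − 1 + 0 = 0.
(K is a triangulation of the Klein bottle.)

H_0 ≅ Z,  H_1 ≅ Z ⊕ Z_2,  H_2 = 0.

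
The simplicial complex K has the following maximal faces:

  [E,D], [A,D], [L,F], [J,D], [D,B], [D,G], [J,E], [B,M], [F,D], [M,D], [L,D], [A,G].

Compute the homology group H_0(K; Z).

H_0 = Z.

K has 9 vertices, 12 edges.
rank ∂_0 = 0, rank ∂_1 = 8 ⇒ b_0 = 9 − 0 − 8 = 1; all invariant factors of ∂_1 are 1 so no torsion. So H_0 ≅ Z.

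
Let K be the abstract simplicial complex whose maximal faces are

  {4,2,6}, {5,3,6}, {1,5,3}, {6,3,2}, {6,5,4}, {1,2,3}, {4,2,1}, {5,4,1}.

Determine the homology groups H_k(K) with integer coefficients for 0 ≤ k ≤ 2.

Fix the vertex order 1 < 2 < 3 < 4 < 5 < 6 and write every simplex with vertices in increasing order. Then dim K = 2 and the simplices of K are:

  0-simplices (6): [1], [2], [3], [4], [5], [6]
  1-simplices (12): [1,2], [1,3], [1,4], [1,5], [2,3], [2,4], [2,6], [3,5], [3,6], [4,5], [4,6], [5,6]
  2-simplices (8): [1,2,3], [1,2,4], [1,3,5], [1,4,5], [2,3,6], [2,4,6], [3,5,6], [4,5,6]

Hence C_0 ≅ Z^6, C_1 ≅ Z^12, C_2 ≅ Z^8.

Boundary ∂_1: C_1 → C_0 maps an edge to its endpoints' difference, ∂[p,q] = q − p.
The 6×12 boundary matrix has rank 5 and Smith normal form diag(1,1,1,1,1).

The boundary map ∂_2: C_2 → C_1 sends each 2-simplex [p,q,r] to [q,r] − [p,r] + [p,q]. For instance
  ∂[1,3,5] = [3,5] − [1,5] + [1,3],
  ∂[1,2,3] = [2,3] − [1,3] + [1,2].
The 12×8 boundary matrix has rank 7 and Smith normal form diag(1,1,1,1,1,1,1).

Computing H_k = (kernel of ∂_k) / (image of ∂_{k+1}):

  H_0: rank C_0 − rank ∂_1 = 6 − 5 = 1, and the invariant factors of ∂_1 are all 1, so H_0 ≅ Z.
  H_1: rank ker ∂_1 − rank ∂_2 = (12 − 5) − 7 = 0, and the invariant factors of ∂_2 are all 1, so H_1 ≅ 0.
  H_2: rank ker ∂_2 − rank ∂_3 = (8 − 7) − 0 = 1, and there is no ∂_3, so H_2 ≅ Z.

H_0 = Z,  H_1 = 0,  H_2 = Z.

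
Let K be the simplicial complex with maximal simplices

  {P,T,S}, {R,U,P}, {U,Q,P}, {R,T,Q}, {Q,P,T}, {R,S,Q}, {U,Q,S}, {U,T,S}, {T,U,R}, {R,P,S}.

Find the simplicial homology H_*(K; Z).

H_0 ≅ Z,  H_1 ≅ Z/2Z,  H_2 = 0.

Take the total order P < Q < R < S < T < U on the vertex set. Then K (dimension 2) consists of the simplices:

  0-simplices (6): P, Q, R, S, T, U
  1-simplices (15): PQ, PR, PS, PT, PU, QR, QS, QT, QU, RS, RT, RU, ST, SU, TU
  2-simplices (10): PQT, PQU, PRS, PRU, PST, QRS, QRT, QSU, RTU, STU

Hence C_0 ≅ Z^6, C_1 ≅ Z^15, C_2 ≅ Z^10.

Boundary ∂_1: C_1 → C_0 maps an edge to its endpoints' difference, ∂[p,q] = q − p. For instance
  ∂TU = U − T.
The resulting 6×15 matrix has rank 5, and its Smith normal form has invariant factors (1,1,1,1,1).

The boundary map ∂_2: C_2 → C_1 sends each 2-simplex [p,q,r] to [q,r] − [p,r] + [p,q]. For instance
  ∂PQT = QT − PT + PQ,
  ∂PRS = RS − PS + PR.
This gives a 15×10 integer matrix of rank 10; reducing to Smith normal form yields diagonal entries (1,1,1,1,1,1,1,1,1,2).

Reading off H_k = ker ∂_k / im ∂_{k+1}:

  H_0: rank C_0 − rank ∂_1 = 6 − 5 = 1, and the invariant factors of ∂_1 are all 1, so H_0 = Z.
  H_1: rank ker ∂_1 − rank ∂_2 = (15 − 5) − 10 = 0, and ∂_2 has invariant factor 2 > 1, so H_1 = Z/2Z.
  H_2: rank ker ∂_2 − rank ∂_3 = (10 − 10) − 0 = 0, and there is no ∂_3, so H_2 = 0.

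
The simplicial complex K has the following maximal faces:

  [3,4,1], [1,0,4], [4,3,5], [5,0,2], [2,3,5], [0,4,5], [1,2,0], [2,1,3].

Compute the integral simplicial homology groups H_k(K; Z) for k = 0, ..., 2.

H_0 ≅ Z,  H_1 = 0,  H_2 ≅ Z.

Take the total order 0 < 1 < 2 < 3 < 4 < 5 on the vertex set. Then K (dimension 2) consists of the simplices:

  0-simplices (6): [0], [1], [2], [3], [4], [5]
  1-simplices (12): [0,1], [0,2], [0,4], [0,5], [1,2], [1,3], [1,4], [2,3], [2,5], [3,4], [3,5], [4,5]
  2-simplices (8): [0,1,2], [0,1,4], [0,2,5], [0,4,5], [1,2,3], [1,3,4], [2,3,5], [3,4,5]

Hence C_0 ≅ Z^6, C_1 ≅ Z^12, C_2 ≅ Z^8.

∂_1: C_1 → C_0 maps an edge to its endpoints' difference, ∂[p,q] = q − p. For instance
  ∂[4,5] = [5] − [4].
The 6×12 boundary matrix has rank 5 and Smith normal form diag(1,1,1,1,1).

Boundary ∂_2: C_2 → C_1 sends each 2-simplex [p,q,r] to [q,r] − [p,r] + [p,q]. For instance
  ∂[3,4,5] = [4,5] − [3,5] + [3,4],
  ∂[0,4,5] = [4,5] − [0,5] + [0,4].
The 12×8 boundary matrix has rank 7 and Smith normal form diag(1,1,1,1,1,1,1).

From H_k ≅ ker(∂_k) / im(∂_{k+1}) we obtain:

  H_0: rank C_0 − rank ∂_1 = 6 − 5 = 1, and the invariant factors of ∂_1 are all 1, so H_0 = Z.
  H_1: rank ker ∂_1 − rank ∂_2 = (12 − 5) − 7 = 0, and the invariant factors of ∂_2 are all 1, so H_1 = 0.
  H_2: rank ker ∂_2 − rank ∂_3 = (8 − 7) − 0 = 1, and there is no ∂_3, so H_2 = Z.

As a check, the Euler characteristic is 6 − 12 + 8 = 2, which agrees with 1 − 0 + 1 = 2.
(K is a triangulation of the 2-sphere S^2.)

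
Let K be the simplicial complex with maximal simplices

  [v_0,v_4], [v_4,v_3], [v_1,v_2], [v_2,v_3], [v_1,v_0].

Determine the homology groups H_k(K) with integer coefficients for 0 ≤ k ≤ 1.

H_0 = Z,  H_1 = Z.

Fix the vertex order v_0 < v_1 < v_2 < v_3 < v_4 and write every simplex with vertices in increasing order. Then dim K = 1 and the simplices of K are:

  0-simplices (5): [v_0], [v_1], [v_2], [v_3], [v_4]
  1-simplices (5): [v_0,v_1], [v_0,v_4], [v_1,v_2], [v_2,v_3], [v_3,v_4]

Hence C_0 ≅ Z^5, C_1 ≅ Z^5.

The boundary map ∂_1: C_1 → C_0 maps an edge to its endpoints' difference, ∂[p,q] = q − p.
This gives a 5×5 integer matrix of rank 4; reducing to Smith normal form yields diagonal entries (1,1,1,1).

From H_k ≅ ker(∂_k) / im(∂_{k+1}) we obtain:

  H_0: rank C_0 − rank ∂_1 = 5 − 4 = 1, and the invariant factors of ∂_1 are all 1, so H_0 ≅ Z.
  H_1: rank ker ∂_1 − rank ∂_2 = (5 − 4) − 0 = 1, and there is no ∂_2, so H_1 ≅ Z.

(K is a triangulation of the circle S^1.)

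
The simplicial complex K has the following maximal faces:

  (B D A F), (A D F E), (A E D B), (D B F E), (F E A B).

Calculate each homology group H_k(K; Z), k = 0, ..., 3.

H_0 = Z,  H_1 = 0,  H_2 = 0,  H_3 = Z.

Take the total order A < B < D < E < F on the vertex set. Then K (dimension 3) consists of the simplices:

  0-simplices (5): A, B, D, E, F
  1-simplices (10): AB, AD, AE, AF, BD, BE, BF, DE, DF, EF
  2-simplices (10): ABD, ABE, ABF, ADE, ADF, AEF, BDE, BDF, BEF, DEF
  3-simplices (5): ABDE, ABDF, ABEF, ADEF, BDEF

Hence C_0 ≅ Z^5, C_1 ≅ Z^10, C_2 ≅ Z^10, C_3 ≅ Z^5.

Boundary ∂_1: C_1 → C_0 is given by ∂[p,q] = [q] − [p].
The resulting 5×10 matrix has rank 4, and its Smith normal form has invariant factors (1,1,1,1).

Boundary ∂_2: C_2 → C_1 maps a triangle to the signed sum of its edges. For instance
  ∂ABE = BE − AE + AB,
  ∂BDF = DF − BF + BD.
As a 10×10 matrix over Z this has rank 6, with invariant factors (1,1,1,1,1,1).

Boundary ∂_3: C_3 → C_2 sends each 3-simplex σ to the alternating sum Σ_i (−1)^i (σ with its i-th vertex removed). For instance
  ∂BDEF = DEF − BEF + BDF − BDE,
  ∂ABDE = BDE − ADE + ABE − ABD.
The 10×5 boundary matrix has rank 4 and Smith normal form diag(1,1,1,1).

Computing H_k = (kernel of ∂_k) / (image of ∂_{k+1}):

  H_0: rank C_0 − rank ∂_1 = 5 − 4 = 1, and the invariant factors of ∂_1 are all 1, so H_0 = Z.
  H_1: rank ker ∂_1 − rank ∂_2 = (10 − 4) − 6 = 0, and the invariant factors of ∂_2 are all 1, so H_1 = 0.
  H_2: rank ker ∂_2 − rank ∂_3 = (10 − 6) − 4 = 0, and the invariant factors of ∂_3 are all 1, so H_2 = 0.
  H_3: rank ker ∂_3 − rank ∂_4 = (5 − 4) − 0 = 1, and there is no ∂_4, so H_3 = Z.

As a check, the Euler characteristic is 5 − 10 + 10 − 5 = 0, which agrees with 1 − 0 + 0 − 1 = 0.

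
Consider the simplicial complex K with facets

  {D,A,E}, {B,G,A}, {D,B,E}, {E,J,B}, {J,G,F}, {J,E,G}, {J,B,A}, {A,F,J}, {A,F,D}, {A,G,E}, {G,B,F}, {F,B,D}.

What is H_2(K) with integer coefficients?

Fix the vertex order A < B < D < E < F < G < J and write every simplex with vertices in increasing order. Then dim K = 2 and the simplices of K are:

  0-simplices (7): A, B, D, E, F, G, J
  1-simplices (18): AB, AD, AE, AF, AG, AJ, BD, BE, BF, BG, BJ, DE, DF, EG, EJ, FG, FJ, GJ
  2-simplices (12): ABG, ABJ, ADE, ADF, AEG, AFJ, BDE, BDF, BEJ, BFG, EGJ, FGJ

so the chain groups are C_0 ≅ Z^7, C_1 ≅ Z^18, C_2 ≅ Z^12.

The boundary map ∂_1: C_1 → C_0 maps an edge to its endpoints' difference, ∂[p,q] = q − p.
As a 7×18 matrix over Z this has rank 6, with invariant factors (1,1,1,1,1,1).

The boundary map ∂_2: C_2 → C_1 acts by ∂[p,q,r] = [q,r] − [p,r] + [p,q]. For instance
  ∂BFG = FG − BG + BF,
  ∂BDF = DF − BF + BD.
This gives a 18×12 integer matrix of rank 12; reducing to Smith normal form yields diagonal entries (1,1,1,1,1,1,1,1,1,1,1,2).

Reading off H_k = ker ∂_k / im ∂_{k+1}:

  H_2: rank ker ∂_2 − rank ∂_3 = (12 − 12) − 0 = 0, and there is no ∂_3, so H_2 = 0.

H_2 = 0.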